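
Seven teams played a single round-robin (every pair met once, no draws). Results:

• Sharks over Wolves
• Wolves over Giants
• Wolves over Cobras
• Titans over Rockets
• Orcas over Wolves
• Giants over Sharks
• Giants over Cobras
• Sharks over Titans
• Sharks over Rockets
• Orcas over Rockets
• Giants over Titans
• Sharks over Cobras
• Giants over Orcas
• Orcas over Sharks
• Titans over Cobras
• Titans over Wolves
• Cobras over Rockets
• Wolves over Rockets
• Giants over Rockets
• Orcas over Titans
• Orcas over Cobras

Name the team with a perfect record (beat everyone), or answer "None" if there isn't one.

None

Highest win total is Orcas with 5 (out of 6 possible).
Orcas lost to Giants, so no team went undefeated.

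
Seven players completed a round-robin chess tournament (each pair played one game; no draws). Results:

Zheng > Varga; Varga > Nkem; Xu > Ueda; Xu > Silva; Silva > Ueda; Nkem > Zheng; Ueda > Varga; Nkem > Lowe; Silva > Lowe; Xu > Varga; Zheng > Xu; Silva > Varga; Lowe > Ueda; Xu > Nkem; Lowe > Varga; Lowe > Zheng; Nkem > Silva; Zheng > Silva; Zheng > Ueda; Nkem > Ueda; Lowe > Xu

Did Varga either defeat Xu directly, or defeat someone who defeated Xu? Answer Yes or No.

Varga did not beat Xu directly.
Varga beat Nkem, but each of them lost to Xu. No two-step path.

No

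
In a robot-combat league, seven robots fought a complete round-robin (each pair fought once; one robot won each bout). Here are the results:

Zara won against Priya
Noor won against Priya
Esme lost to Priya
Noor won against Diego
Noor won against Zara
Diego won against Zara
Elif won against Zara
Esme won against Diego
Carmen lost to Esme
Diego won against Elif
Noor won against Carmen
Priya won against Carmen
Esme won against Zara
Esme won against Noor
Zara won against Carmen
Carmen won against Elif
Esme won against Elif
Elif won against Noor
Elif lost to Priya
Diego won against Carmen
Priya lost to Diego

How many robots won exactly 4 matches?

2

Win totals: Zara 2, Elif 2, Diego 4, Esme 5, Priya 3, Carmen 1, Noor 4.
Exactly 4: Diego, Noor — 2 robots.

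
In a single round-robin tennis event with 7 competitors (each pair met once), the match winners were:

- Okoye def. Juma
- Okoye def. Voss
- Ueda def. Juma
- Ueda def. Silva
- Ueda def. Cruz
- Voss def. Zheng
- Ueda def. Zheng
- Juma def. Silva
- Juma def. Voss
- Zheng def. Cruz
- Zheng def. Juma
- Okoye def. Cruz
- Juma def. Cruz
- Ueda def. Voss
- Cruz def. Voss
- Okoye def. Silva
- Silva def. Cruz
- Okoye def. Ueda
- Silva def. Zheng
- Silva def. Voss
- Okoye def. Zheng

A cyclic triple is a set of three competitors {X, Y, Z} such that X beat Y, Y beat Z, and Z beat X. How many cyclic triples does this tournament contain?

3

Win totals: Silva 3, Zheng 2, Ueda 5, Cruz 1, Okoye 6, Juma 3, Voss 1.
A competitor with w wins dominates both others in C(w,2) triples; summing gives 3 + 1 + 10 + 0 + 15 + 3 + 0 = 32 transitive triples.
Total triples C(7,3) = 35, so cyclic triples = 35 − 32 = 3.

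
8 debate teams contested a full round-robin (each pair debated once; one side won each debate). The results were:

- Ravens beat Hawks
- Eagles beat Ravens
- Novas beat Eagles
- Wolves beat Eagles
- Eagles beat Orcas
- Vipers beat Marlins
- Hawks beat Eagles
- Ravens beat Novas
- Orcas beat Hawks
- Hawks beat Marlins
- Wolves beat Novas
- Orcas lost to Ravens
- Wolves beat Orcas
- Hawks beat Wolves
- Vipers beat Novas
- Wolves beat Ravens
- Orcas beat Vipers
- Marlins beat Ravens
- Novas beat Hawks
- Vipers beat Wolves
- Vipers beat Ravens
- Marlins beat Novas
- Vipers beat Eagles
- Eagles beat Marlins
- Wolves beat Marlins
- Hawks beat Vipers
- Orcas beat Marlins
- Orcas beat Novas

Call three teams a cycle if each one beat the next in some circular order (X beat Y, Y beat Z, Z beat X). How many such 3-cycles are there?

16

Win totals: Novas 2, Orcas 4, Ravens 3, Marlins 2, Vipers 5, Eagles 3, Hawks 4, Wolves 5.
A team with w wins dominates both others in C(w,2) triples; summing gives 1 + 6 + 3 + 1 + 10 + 3 + 6 + 10 = 40 transitive triples.
Total triples C(8,3) = 56, so cyclic triples = 56 − 40 = 16.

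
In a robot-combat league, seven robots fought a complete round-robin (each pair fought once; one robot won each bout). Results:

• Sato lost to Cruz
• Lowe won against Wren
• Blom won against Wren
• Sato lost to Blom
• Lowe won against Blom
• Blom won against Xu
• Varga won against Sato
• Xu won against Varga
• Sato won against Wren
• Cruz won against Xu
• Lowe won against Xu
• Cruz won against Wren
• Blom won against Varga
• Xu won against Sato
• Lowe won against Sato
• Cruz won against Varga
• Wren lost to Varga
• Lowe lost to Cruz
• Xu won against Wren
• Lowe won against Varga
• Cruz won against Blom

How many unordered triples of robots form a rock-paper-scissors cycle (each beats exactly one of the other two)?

Win totals: Xu 3, Lowe 5, Sato 1, Cruz 6, Blom 4, Wren 0, Varga 2.
A robot with w wins dominates both others in C(w,2) triples; summing gives 3 + 10 + 0 + 15 + 6 + 0 + 1 = 35 transitive triples.
Total triples C(7,3) = 35, so cyclic triples = 35 − 35 = 0.

0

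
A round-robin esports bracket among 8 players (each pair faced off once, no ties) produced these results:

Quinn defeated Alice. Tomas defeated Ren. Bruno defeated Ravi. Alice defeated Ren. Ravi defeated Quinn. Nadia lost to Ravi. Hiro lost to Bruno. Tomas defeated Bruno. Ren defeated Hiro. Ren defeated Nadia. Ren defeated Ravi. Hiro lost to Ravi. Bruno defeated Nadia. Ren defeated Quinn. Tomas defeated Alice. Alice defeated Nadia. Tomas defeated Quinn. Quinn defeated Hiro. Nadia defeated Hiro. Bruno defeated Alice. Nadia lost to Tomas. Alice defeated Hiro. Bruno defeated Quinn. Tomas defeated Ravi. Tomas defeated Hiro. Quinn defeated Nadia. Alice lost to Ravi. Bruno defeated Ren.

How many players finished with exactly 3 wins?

Win totals: Alice 3, Tomas 7, Quinn 3, Nadia 1, Ravi 4, Hiro 0, Ren 4, Bruno 6.
Exactly 3: Alice, Quinn — 2 players.

2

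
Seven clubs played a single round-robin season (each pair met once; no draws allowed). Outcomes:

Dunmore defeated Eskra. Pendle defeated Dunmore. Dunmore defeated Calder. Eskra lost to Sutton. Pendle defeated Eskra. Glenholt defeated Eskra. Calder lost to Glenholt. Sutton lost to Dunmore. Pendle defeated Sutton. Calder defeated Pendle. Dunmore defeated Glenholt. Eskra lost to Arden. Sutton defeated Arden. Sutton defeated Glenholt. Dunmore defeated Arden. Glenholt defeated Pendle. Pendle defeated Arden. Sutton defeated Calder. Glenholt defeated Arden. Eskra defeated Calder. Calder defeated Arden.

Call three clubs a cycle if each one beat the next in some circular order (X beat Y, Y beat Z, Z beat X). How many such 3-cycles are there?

Win totals: Calder 2, Pendle 4, Sutton 4, Dunmore 5, Glenholt 4, Arden 1, Eskra 1.
A club with w wins dominates both others in C(w,2) triples; summing gives 1 + 6 + 6 + 10 + 6 + 0 + 0 = 29 transitive triples.
Total triples C(7,3) = 35, so cyclic triples = 35 − 29 = 6.

6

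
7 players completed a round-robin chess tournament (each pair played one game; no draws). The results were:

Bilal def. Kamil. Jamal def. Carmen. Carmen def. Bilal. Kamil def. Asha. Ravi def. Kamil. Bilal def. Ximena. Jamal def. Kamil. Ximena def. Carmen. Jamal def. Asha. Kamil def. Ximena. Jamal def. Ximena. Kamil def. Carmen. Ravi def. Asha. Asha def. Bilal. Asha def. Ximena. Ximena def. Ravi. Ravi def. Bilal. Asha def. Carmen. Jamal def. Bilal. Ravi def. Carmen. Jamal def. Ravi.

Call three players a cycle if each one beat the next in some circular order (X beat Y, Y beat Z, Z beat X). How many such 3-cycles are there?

6

Win totals: Ximena 2, Jamal 6, Ravi 4, Carmen 1, Asha 3, Bilal 2, Kamil 3.
A player with w wins dominates both others in C(w,2) triples; summing gives 1 + 15 + 6 + 0 + 3 + 1 + 3 = 29 transitive triples.
Total triples C(7,3) = 35, so cyclic triples = 35 − 29 = 6.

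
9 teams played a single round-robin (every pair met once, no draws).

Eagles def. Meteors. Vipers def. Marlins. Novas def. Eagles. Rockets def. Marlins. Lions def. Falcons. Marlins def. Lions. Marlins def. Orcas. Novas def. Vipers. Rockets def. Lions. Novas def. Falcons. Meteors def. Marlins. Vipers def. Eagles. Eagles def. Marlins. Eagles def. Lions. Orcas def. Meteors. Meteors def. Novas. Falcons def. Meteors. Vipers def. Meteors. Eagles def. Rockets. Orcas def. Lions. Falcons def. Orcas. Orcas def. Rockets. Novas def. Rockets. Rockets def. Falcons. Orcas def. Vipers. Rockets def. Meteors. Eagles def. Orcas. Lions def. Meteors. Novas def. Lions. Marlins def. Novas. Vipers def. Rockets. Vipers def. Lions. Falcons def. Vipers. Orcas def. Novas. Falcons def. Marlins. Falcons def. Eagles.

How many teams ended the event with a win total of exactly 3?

1

Win totals: Orcas 5, Vipers 5, Meteors 2, Marlins 3, Rockets 4, Eagles 5, Falcons 5, Novas 5, Lions 2.
Exactly 3: Marlins — 1 team.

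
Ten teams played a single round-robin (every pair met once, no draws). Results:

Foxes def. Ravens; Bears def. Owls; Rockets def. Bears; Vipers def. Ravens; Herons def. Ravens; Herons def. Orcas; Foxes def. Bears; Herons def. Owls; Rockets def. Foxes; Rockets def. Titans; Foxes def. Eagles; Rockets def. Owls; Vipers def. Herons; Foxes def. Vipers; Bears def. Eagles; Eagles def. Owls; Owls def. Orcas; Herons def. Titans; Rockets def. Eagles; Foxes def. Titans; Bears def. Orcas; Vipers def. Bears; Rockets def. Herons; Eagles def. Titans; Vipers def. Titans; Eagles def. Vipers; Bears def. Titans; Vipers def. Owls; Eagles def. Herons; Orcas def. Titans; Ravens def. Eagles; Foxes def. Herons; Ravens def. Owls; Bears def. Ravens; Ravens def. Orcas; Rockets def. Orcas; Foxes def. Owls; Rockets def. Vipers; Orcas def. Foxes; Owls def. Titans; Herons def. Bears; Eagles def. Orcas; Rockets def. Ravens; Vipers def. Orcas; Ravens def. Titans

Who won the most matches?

Win totals: Herons 5, Eagles 5, Bears 5, Foxes 7, Ravens 4, Orcas 2, Vipers 6, Titans 0, Owls 2, Rockets 9.
Rockets leads with 9 wins (next highest: 7).

Rockets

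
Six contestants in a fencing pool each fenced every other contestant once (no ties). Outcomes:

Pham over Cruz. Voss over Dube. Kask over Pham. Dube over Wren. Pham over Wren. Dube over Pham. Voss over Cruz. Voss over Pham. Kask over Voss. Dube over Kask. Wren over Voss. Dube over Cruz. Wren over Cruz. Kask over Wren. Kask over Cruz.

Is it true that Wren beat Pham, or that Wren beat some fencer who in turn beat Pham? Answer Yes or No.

Yes

Wren did not beat Pham directly.
Wren beat Voss, Cruz. Of those, Voss beat Pham.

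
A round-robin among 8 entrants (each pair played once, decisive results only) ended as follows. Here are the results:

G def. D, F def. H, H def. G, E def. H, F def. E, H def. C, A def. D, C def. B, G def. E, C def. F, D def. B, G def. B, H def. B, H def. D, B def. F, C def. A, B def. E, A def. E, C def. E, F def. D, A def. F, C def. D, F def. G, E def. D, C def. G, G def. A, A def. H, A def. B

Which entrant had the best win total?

Win totals: A 5, B 2, C 6, D 1, E 2, F 4, G 4, H 4.
C leads with 6 wins (next highest: 5).

C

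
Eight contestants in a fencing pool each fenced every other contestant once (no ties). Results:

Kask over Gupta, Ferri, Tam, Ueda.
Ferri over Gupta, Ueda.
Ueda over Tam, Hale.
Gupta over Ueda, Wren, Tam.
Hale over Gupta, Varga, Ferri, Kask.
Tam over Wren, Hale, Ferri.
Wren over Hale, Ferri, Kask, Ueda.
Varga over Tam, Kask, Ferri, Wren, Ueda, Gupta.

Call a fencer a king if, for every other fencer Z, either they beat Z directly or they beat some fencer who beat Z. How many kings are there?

5

Ferri cannot reach Kask, Varga in two steps.
Tam reaches everyone (king).
Ueda reaches everyone (king).
Kask cannot reach Varga in two steps.
Wren reaches everyone (king).
Varga reaches everyone (king).
Hale reaches everyone (king).
Gupta cannot reach Varga in two steps.
Kings: Tam, Ueda, Wren, Varga, Hale — 5.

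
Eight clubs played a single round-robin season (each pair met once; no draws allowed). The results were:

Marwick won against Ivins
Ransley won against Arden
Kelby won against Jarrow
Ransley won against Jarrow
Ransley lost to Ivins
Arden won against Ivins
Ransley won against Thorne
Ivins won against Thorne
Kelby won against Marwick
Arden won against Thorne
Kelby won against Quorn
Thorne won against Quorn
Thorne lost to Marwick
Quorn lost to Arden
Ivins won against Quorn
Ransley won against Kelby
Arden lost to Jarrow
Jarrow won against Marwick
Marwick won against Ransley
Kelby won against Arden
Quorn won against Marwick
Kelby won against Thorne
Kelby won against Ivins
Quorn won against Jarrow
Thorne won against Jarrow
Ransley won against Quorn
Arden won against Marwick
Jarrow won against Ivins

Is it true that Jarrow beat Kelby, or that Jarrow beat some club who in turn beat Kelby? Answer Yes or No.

Jarrow did not beat Kelby directly.
Jarrow beat Marwick, Ivins, Arden, but each of them lost to Kelby. No two-step path.

No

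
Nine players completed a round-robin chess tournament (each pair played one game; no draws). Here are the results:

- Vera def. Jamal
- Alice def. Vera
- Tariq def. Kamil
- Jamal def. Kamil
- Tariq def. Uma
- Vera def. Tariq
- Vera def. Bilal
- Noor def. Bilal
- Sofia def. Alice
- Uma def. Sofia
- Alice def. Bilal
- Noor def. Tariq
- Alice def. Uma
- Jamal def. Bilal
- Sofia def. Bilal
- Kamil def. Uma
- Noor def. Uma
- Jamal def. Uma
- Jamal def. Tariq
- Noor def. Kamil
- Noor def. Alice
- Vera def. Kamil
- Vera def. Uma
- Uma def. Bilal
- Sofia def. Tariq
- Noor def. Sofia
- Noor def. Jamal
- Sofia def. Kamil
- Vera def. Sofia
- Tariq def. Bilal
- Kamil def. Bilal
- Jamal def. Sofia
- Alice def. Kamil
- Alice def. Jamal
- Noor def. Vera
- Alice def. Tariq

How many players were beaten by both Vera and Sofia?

Vera beat: Bilal, Kamil, Uma, Jamal, Sofia, Tariq.
Sofia beat: Bilal, Kamil, Alice, Tariq.
Both beat: Bilal, Kamil, Tariq — 3.

3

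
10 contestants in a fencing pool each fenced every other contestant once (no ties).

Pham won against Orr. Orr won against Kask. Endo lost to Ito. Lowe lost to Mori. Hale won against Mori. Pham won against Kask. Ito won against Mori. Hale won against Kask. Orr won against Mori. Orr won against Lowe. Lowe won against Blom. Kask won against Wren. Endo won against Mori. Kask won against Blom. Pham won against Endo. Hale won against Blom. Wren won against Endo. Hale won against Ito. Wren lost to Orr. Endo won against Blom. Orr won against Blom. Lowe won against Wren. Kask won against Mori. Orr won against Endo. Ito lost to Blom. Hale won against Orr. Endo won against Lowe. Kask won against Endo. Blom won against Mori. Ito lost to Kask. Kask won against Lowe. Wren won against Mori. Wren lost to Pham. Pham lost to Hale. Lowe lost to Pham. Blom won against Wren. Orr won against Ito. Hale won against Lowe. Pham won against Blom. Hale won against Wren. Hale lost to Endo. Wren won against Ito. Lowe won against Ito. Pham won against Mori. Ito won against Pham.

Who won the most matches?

Win totals: Blom 3, Endo 4, Mori 1, Orr 7, Pham 7, Ito 3, Wren 3, Kask 6, Hale 8, Lowe 3.
Hale leads with 8 wins (next highest: 7).

Hale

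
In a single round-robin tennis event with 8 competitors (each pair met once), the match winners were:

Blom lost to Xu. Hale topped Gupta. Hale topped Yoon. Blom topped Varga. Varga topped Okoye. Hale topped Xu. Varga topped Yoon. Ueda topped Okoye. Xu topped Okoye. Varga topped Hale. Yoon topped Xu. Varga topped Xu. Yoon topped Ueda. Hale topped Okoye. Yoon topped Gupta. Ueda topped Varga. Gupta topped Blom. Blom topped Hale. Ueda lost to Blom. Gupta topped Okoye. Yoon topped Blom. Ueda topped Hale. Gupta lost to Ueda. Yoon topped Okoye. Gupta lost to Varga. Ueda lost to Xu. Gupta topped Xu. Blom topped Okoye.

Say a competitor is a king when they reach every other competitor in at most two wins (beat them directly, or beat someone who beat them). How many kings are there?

Yoon reaches everyone (king).
Blom reaches everyone (king).
Hale cannot reach Varga in two steps.
Xu cannot reach Yoon in two steps.
Okoye cannot reach Yoon, Blom, Hale, Xu, Varga, Ueda, Gupta in two steps.
Varga reaches everyone (king).
Ueda reaches everyone (king).
Gupta cannot reach Yoon in two steps.
Kings: Yoon, Blom, Varga, Ueda — 4.

4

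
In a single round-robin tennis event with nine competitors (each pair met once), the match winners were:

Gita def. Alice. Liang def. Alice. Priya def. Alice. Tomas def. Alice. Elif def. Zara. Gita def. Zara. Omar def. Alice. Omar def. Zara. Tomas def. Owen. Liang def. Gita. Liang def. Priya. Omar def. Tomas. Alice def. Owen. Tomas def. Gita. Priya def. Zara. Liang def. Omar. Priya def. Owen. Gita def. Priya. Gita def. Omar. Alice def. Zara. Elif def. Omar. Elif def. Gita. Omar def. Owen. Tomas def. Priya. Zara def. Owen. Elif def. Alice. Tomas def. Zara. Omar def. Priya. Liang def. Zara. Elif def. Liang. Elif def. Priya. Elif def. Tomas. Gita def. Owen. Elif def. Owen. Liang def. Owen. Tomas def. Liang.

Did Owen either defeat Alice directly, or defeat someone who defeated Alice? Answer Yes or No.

No

Owen did not beat Alice directly.
Owen beat no one, so there is no intermediate competitor.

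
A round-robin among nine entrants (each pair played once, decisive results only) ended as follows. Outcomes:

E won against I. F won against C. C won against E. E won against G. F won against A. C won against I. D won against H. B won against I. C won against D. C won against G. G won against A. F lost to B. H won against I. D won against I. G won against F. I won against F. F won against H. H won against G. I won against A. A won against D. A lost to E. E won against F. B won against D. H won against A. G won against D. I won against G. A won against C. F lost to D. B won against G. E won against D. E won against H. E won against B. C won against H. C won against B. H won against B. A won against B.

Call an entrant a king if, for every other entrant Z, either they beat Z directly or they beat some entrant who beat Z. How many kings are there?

4

A reaches everyone (king).
B cannot reach E in two steps.
C reaches everyone (king).
D cannot reach E in two steps.
E reaches everyone (king).
F reaches everyone (king).
G cannot reach E in two steps.
H cannot reach E in two steps.
I cannot reach E in two steps.
Kings: A, C, E, F — 4.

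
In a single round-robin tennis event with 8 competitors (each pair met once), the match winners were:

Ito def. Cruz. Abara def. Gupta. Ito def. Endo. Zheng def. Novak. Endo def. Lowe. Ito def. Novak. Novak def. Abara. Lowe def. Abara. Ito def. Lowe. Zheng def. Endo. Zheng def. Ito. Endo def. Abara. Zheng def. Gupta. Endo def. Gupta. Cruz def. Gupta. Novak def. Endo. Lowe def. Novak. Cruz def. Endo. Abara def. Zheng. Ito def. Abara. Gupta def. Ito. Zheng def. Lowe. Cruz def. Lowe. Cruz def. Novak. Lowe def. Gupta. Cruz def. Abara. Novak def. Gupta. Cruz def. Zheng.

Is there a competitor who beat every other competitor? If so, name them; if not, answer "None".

Highest win total is Cruz with 6 (out of 7 possible).
Cruz lost to Ito, so no competitor went undefeated.

None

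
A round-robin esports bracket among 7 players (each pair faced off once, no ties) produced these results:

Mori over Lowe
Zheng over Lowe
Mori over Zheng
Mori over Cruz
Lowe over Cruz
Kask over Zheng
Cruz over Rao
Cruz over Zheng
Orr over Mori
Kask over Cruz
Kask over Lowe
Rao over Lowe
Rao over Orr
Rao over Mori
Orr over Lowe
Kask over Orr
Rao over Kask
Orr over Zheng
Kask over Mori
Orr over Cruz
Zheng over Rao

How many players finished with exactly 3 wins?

Win totals: Rao 4, Mori 3, Orr 4, Lowe 1, Zheng 2, Cruz 2, Kask 5.
Exactly 3: Mori — 1 player.

1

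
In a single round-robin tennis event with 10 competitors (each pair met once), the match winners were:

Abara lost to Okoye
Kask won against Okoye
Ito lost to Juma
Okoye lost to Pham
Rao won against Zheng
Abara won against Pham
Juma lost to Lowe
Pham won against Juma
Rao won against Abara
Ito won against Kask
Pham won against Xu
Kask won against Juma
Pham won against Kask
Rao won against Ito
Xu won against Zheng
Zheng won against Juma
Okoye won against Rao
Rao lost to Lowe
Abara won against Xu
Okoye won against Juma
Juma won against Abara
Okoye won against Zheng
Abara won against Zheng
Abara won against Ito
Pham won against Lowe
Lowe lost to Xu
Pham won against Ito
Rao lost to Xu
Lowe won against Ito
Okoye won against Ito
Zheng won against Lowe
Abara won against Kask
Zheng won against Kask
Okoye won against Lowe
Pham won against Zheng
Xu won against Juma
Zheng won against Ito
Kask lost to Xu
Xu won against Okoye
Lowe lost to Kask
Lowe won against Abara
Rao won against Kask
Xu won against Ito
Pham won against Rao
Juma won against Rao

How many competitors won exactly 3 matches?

Win totals: Abara 5, Pham 8, Zheng 4, Okoye 6, Juma 3, Lowe 4, Ito 1, Rao 4, Xu 7, Kask 3.
Exactly 3: Juma, Kask — 2 competitors.

2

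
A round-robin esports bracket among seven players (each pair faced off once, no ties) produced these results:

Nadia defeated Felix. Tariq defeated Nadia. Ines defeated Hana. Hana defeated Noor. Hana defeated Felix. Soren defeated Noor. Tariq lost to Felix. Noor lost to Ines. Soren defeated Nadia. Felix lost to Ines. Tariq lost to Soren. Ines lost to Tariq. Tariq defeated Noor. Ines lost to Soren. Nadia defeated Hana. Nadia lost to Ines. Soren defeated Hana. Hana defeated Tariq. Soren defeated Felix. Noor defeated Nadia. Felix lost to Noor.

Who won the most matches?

Soren

Win totals: Ines 4, Noor 2, Soren 6, Felix 1, Tariq 3, Nadia 2, Hana 3.
Soren leads with 6 wins (next highest: 4).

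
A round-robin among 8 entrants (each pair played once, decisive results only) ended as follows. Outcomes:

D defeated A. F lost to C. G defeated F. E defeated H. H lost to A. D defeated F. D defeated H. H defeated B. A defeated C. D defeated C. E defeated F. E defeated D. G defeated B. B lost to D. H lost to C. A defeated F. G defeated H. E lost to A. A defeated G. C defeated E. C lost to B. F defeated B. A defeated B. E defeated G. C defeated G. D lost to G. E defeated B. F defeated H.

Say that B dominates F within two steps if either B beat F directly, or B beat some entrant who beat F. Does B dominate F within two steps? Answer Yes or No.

B did not beat F directly.
B beat C. Of those, C beat F.

Yes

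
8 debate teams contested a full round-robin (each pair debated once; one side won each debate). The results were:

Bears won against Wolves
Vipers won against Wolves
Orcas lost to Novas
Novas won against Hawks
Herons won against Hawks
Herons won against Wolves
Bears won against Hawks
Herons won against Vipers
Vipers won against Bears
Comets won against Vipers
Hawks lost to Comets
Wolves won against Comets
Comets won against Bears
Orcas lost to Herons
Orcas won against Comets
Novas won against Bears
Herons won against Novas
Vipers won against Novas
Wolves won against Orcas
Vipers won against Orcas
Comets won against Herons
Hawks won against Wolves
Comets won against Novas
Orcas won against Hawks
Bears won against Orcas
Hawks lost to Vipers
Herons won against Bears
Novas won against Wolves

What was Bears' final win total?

Bears' results: beat Orcas, Hawks, Wolves; lost to Novas, Herons, Comets, Vipers.
That is 3 wins.

3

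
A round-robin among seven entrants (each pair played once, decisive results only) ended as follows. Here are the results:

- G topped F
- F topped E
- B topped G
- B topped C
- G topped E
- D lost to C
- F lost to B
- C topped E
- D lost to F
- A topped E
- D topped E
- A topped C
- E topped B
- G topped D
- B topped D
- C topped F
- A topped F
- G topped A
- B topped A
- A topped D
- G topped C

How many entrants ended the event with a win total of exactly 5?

Win totals: A 4, B 5, C 3, D 1, E 1, F 2, G 5.
Exactly 5: B, G — 2 entrants.

2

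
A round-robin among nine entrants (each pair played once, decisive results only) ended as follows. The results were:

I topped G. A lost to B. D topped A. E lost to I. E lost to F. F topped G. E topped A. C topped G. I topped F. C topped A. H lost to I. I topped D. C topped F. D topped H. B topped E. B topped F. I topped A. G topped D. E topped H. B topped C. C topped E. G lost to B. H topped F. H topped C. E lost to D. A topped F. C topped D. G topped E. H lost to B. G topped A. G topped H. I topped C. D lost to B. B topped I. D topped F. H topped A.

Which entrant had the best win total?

Win totals: A 1, B 8, C 5, D 4, E 2, F 2, G 4, H 3, I 7.
B leads with 8 wins (next highest: 7).

B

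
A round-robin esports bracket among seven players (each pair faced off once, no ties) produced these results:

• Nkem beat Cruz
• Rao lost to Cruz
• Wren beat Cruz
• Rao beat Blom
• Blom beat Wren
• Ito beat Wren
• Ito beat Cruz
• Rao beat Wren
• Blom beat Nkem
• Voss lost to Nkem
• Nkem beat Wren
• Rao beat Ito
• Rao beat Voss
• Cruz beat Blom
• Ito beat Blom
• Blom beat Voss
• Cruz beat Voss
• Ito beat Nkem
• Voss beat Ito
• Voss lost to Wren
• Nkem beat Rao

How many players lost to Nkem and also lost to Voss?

Nkem beat: Voss, Cruz, Wren, Rao.
Voss beat: Ito.
No one was beaten by both.

0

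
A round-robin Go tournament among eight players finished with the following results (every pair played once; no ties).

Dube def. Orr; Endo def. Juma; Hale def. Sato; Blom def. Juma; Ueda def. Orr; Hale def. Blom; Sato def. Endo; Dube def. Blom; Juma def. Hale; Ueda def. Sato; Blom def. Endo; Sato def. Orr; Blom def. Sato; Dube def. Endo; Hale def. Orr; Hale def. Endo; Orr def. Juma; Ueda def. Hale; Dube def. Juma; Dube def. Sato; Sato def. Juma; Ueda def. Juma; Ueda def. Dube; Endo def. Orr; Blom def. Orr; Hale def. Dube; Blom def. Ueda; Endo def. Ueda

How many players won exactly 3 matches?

Win totals: Ueda 5, Endo 3, Hale 5, Juma 1, Dube 5, Orr 1, Sato 3, Blom 5.
Exactly 3: Endo, Sato — 2 players.

2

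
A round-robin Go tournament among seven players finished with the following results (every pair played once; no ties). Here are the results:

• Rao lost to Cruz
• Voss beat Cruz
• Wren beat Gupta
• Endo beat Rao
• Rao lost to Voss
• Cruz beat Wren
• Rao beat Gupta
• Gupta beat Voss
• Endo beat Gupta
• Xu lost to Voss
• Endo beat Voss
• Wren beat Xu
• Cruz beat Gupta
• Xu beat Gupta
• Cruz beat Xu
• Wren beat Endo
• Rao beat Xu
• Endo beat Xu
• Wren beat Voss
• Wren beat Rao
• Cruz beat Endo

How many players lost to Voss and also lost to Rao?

Voss beat: Xu, Cruz, Rao.
Rao beat: Xu, Gupta.
Both beat: Xu — 1.

1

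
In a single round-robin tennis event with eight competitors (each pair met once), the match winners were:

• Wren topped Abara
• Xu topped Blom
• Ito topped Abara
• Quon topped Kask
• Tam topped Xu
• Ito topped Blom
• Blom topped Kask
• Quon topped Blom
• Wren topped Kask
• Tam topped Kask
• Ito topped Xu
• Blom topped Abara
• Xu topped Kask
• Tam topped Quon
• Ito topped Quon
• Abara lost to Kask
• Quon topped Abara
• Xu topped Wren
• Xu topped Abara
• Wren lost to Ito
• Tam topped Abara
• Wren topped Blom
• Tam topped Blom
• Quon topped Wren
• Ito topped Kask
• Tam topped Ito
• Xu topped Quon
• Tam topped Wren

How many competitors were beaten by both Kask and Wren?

1

Kask beat: Abara.
Wren beat: Kask, Blom, Abara.
Both beat: Abara — 1.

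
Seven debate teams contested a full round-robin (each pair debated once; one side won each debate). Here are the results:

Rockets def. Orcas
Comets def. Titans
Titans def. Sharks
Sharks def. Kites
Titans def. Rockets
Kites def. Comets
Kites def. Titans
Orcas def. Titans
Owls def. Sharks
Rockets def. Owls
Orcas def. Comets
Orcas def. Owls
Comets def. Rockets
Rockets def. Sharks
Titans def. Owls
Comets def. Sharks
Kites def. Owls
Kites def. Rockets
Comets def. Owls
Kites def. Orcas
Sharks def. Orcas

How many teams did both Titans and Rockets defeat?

2

Titans beat: Sharks, Owls, Rockets.
Rockets beat: Sharks, Owls, Orcas.
Both beat: Sharks, Owls — 2.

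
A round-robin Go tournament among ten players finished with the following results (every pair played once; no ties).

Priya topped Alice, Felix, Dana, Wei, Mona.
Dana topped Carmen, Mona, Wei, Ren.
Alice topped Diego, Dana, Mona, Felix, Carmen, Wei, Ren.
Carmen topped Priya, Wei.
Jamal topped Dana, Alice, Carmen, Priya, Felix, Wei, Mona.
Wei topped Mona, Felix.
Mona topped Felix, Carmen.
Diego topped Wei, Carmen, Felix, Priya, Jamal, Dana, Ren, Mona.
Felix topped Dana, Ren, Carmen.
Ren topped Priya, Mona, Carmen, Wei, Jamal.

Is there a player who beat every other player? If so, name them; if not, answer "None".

None

Highest win total is Diego with 8 (out of 9 possible).
Diego lost to Alice, so no player went undefeated.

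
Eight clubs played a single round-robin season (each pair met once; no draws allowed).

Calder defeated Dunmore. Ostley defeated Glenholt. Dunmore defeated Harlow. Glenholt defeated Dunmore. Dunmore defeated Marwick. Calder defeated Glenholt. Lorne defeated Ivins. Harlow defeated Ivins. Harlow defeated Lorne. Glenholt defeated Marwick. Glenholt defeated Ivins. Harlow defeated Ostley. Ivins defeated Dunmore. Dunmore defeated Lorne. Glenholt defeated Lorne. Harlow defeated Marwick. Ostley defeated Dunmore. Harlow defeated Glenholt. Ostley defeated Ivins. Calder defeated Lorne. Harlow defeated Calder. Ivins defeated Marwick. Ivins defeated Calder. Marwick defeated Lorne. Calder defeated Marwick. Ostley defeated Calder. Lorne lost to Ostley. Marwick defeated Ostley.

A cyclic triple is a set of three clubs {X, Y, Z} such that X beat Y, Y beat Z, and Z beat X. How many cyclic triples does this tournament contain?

12

Win totals: Harlow 6, Dunmore 3, Marwick 2, Calder 4, Lorne 1, Ostley 5, Ivins 3, Glenholt 4.
A club with w wins dominates both others in C(w,2) triples; summing gives 15 + 3 + 1 + 6 + 0 + 10 + 3 + 6 = 44 transitive triples.
Total triples C(8,3) = 56, so cyclic triples = 56 − 44 = 12.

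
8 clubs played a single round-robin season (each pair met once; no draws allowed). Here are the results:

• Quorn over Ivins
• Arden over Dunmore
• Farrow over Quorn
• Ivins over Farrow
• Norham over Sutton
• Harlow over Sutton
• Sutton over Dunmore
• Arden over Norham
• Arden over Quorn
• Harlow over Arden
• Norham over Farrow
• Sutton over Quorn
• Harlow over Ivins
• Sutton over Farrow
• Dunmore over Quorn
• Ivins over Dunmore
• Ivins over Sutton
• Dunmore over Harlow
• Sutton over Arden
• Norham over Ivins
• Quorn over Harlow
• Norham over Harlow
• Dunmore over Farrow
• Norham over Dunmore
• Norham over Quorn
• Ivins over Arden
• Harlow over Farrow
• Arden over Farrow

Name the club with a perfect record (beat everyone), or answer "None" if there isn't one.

Highest win total is Norham with 6 (out of 7 possible).
Norham lost to Arden, so no club went undefeated.

None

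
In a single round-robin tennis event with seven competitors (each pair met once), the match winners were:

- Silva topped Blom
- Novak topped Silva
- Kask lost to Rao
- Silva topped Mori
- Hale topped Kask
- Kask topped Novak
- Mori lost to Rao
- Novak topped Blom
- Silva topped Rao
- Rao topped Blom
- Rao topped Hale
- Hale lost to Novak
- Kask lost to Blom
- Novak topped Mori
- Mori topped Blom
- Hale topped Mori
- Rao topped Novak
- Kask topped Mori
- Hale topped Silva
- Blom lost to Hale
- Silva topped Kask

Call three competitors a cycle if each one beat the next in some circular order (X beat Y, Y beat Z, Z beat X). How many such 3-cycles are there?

6

Win totals: Novak 4, Rao 5, Mori 1, Blom 1, Silva 4, Kask 2, Hale 4.
A competitor with w wins dominates both others in C(w,2) triples; summing gives 6 + 10 + 0 + 0 + 6 + 1 + 6 = 29 transitive triples.
Total triples C(7,3) = 35, so cyclic triples = 35 − 29 = 6.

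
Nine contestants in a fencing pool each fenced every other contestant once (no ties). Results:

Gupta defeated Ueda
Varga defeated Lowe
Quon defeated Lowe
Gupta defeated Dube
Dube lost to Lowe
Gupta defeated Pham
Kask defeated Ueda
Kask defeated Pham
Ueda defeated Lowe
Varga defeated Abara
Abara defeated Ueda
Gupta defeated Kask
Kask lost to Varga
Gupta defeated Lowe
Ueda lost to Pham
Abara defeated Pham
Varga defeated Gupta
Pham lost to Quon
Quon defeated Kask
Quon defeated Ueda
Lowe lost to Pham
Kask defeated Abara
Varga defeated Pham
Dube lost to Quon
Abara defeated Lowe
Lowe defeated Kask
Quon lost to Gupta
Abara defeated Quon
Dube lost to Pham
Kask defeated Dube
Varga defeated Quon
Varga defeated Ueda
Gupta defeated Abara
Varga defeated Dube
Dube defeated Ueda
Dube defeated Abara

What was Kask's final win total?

Kask's results: beat Pham, Dube, Ueda, Abara; lost to Varga, Gupta, Quon, Lowe.
That is 4 wins.

4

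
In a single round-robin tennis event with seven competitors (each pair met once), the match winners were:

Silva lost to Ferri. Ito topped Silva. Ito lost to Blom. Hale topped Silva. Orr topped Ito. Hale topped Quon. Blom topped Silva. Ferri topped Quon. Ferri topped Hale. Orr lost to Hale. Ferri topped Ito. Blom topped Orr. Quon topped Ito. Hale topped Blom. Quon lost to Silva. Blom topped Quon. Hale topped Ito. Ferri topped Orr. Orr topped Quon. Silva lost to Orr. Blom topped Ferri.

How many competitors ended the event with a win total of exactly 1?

Win totals: Blom 5, Quon 1, Hale 5, Silva 1, Ferri 5, Ito 1, Orr 3.
Exactly 1: Quon, Silva, Ito — 3 competitors.

3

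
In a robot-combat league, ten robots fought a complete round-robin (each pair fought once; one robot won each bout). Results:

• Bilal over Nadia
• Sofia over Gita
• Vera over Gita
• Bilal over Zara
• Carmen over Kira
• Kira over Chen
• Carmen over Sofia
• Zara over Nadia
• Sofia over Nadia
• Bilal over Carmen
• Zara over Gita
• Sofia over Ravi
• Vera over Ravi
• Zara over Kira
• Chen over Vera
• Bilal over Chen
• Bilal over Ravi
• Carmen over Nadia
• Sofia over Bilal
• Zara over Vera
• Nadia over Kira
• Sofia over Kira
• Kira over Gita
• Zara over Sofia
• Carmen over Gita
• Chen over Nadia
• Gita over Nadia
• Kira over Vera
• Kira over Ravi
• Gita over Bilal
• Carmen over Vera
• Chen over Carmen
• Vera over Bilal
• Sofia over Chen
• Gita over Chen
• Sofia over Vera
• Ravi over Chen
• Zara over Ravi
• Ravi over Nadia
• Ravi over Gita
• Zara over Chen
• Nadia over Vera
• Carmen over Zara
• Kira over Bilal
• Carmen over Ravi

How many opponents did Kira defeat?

5

Kira's results: beat Gita, Ravi, Vera, Chen, Bilal; lost to Sofia, Zara, Carmen, Nadia.
That is 5 wins.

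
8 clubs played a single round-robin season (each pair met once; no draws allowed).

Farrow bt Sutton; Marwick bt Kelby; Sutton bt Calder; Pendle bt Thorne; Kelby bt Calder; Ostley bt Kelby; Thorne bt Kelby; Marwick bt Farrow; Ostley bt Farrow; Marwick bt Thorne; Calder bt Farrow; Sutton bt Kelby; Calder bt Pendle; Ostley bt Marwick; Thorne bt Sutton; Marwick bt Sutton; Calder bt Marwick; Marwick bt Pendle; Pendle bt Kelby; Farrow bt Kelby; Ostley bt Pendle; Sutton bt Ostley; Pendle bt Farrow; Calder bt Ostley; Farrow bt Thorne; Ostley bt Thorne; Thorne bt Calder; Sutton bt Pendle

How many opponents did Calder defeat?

Calder's results: beat Ostley, Farrow, Pendle, Marwick; lost to Sutton, Kelby, Thorne.
That is 4 wins.

4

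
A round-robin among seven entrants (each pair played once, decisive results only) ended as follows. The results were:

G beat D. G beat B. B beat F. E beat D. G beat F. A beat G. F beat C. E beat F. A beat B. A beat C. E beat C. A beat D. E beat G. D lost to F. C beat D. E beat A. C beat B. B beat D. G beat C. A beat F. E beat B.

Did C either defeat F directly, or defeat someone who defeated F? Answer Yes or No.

Yes

C did not beat F directly.
C beat B, D. Of those, B beat F.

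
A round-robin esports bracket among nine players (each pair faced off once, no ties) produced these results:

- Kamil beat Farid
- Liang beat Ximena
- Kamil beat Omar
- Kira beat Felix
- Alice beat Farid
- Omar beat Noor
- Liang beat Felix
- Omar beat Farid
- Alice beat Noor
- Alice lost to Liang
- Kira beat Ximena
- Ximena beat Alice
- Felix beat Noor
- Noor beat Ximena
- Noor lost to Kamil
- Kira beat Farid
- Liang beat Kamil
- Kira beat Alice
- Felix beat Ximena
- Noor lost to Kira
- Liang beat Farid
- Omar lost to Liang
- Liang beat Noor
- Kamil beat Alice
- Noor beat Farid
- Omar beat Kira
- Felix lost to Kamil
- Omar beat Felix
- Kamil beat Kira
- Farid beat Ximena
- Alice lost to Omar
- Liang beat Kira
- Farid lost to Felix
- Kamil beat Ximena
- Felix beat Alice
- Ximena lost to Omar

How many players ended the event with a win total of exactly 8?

1

Win totals: Felix 4, Farid 1, Omar 6, Alice 2, Ximena 1, Kamil 7, Noor 2, Liang 8, Kira 5.
Exactly 8: Liang — 1 player.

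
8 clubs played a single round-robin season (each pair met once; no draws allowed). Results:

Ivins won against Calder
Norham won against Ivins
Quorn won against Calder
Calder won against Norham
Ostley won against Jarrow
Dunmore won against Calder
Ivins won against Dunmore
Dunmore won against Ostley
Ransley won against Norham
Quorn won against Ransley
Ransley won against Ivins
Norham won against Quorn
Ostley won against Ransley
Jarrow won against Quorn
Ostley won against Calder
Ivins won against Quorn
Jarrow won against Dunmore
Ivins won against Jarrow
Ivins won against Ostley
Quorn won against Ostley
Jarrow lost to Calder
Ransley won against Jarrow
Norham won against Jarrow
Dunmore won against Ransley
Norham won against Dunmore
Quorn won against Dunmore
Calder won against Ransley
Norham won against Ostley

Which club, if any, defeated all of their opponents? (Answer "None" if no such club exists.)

None

Highest win total is Norham with 5 (out of 7 possible).
Norham lost to Ransley, Calder, so no club went undefeated.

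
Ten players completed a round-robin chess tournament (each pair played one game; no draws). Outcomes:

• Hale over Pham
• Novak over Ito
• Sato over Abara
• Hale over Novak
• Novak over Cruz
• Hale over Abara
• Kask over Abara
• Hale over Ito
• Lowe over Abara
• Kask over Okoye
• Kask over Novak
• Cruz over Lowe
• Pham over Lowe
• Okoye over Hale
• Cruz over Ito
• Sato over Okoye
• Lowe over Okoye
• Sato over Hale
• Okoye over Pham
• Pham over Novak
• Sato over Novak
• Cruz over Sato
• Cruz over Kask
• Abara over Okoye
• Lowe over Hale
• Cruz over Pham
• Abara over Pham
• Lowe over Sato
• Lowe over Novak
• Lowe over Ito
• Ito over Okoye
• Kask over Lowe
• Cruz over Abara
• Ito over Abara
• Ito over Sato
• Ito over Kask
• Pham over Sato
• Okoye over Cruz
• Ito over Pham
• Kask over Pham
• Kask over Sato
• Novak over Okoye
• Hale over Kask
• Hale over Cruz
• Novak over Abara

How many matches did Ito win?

Ito's results: beat Sato, Abara, Okoye, Kask, Pham; lost to Cruz, Hale, Lowe, Novak.
That is 5 wins.

5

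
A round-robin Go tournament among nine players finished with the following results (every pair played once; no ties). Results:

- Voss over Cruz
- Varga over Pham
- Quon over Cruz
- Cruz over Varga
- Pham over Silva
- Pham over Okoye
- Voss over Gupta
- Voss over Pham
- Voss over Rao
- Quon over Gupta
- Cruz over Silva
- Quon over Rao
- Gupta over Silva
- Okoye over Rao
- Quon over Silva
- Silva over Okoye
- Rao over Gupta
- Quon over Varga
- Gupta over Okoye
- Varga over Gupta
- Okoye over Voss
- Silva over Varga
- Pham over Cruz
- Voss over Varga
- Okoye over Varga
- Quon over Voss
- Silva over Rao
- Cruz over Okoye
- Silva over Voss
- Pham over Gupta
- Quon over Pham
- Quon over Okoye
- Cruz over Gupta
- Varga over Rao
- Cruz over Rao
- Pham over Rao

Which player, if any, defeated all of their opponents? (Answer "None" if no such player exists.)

Quon

Quon has 8 wins out of 8 opponents — a perfect record.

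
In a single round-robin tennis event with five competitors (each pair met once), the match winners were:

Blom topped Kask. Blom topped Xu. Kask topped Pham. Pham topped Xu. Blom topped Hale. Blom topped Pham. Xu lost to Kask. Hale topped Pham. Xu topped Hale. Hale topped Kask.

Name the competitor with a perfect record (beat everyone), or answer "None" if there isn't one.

Blom has 4 wins out of 4 opponents — a perfect record.

Blom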